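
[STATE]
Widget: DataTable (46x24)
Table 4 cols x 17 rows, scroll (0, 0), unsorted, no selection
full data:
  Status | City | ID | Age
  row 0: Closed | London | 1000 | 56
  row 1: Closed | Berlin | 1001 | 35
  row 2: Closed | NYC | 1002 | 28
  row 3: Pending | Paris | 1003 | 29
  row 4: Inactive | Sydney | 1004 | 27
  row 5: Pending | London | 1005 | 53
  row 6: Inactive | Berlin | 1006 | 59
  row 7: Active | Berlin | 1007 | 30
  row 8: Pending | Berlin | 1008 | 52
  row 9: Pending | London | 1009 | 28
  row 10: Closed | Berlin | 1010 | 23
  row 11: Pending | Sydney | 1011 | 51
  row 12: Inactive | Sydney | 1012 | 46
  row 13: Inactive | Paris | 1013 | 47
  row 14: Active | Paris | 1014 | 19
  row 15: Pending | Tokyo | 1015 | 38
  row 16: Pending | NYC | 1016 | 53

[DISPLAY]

Status  │City  │ID  │Age                      
────────┼──────┼────┼───                      
Closed  │London│1000│56                       
Closed  │Berlin│1001│35                       
Closed  │NYC   │1002│28                       
Pending │Paris │1003│29                       
Inactive│Sydney│1004│27                       
Pending │London│1005│53                       
Inactive│Berlin│1006│59                       
Active  │Berlin│1007│30                       
Pending │Berlin│1008│52                       
Pending │London│1009│28                       
Closed  │Berlin│1010│23                       
Pending │Sydney│1011│51                       
Inactive│Sydney│1012│46                       
Inactive│Paris │1013│47                       
Active  │Paris │1014│19                       
Pending │Tokyo │1015│38                       
Pending │NYC   │1016│53                       
                                              
                                              
                                              
                                              
                                              


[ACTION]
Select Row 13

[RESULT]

Status  │City  │ID  │Age                      
────────┼──────┼────┼───                      
Closed  │London│1000│56                       
Closed  │Berlin│1001│35                       
Closed  │NYC   │1002│28                       
Pending │Paris │1003│29                       
Inactive│Sydney│1004│27                       
Pending │London│1005│53                       
Inactive│Berlin│1006│59                       
Active  │Berlin│1007│30                       
Pending │Berlin│1008│52                       
Pending │London│1009│28                       
Closed  │Berlin│1010│23                       
Pending │Sydney│1011│51                       
Inactive│Sydney│1012│46                       
>nactive│Paris │1013│47                       
Active  │Paris │1014│19                       
Pending │Tokyo │1015│38                       
Pending │NYC   │1016│53                       
                                              
                                              
                                              
                                              
                                              


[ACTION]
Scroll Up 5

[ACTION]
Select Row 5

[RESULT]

Status  │City  │ID  │Age                      
────────┼──────┼────┼───                      
Closed  │London│1000│56                       
Closed  │Berlin│1001│35                       
Closed  │NYC   │1002│28                       
Pending │Paris │1003│29                       
Inactive│Sydney│1004│27                       
>ending │London│1005│53                       
Inactive│Berlin│1006│59                       
Active  │Berlin│1007│30                       
Pending │Berlin│1008│52                       
Pending │London│1009│28                       
Closed  │Berlin│1010│23                       
Pending │Sydney│1011│51                       
Inactive│Sydney│1012│46                       
Inactive│Paris │1013│47                       
Active  │Paris │1014│19                       
Pending │Tokyo │1015│38                       
Pending │NYC   │1016│53                       
                                              
                                              
                                              
                                              
                                              


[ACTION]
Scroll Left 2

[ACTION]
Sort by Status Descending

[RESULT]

Status ▼│City  │ID  │Age                      
────────┼──────┼────┼───                      
Pending │Paris │1003│29                       
Pending │London│1005│53                       
Pending │Berlin│1008│52                       
Pending │London│1009│28                       
Pending │Sydney│1011│51                       
>ending │Tokyo │1015│38                       
Pending │NYC   │1016│53                       
Inactive│Sydney│1004│27                       
Inactive│Berlin│1006│59                       
Inactive│Sydney│1012│46                       
Inactive│Paris │1013│47                       
Closed  │London│1000│56                       
Closed  │Berlin│1001│35                       
Closed  │NYC   │1002│28                       
Closed  │Berlin│1010│23                       
Active  │Berlin│1007│30                       
Active  │Paris │1014│19                       
                                              
                                              
                                              
                                              
                                              


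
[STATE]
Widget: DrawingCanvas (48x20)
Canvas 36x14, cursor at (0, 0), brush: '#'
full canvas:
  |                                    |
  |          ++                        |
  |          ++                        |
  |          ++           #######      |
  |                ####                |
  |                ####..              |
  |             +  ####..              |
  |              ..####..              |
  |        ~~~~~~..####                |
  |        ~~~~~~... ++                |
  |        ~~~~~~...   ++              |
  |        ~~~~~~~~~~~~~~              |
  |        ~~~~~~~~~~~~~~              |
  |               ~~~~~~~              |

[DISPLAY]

+                                               
          ++                                    
          ++                                    
          ++           #######                  
                ####                            
                ####..                          
             +  ####..                          
              ..####..                          
        ~~~~~~..####                            
        ~~~~~~... ++                            
        ~~~~~~...   ++                          
        ~~~~~~~~~~~~~~                          
        ~~~~~~~~~~~~~~                          
               ~~~~~~~                          
                                                
                                                
                                                
                                                
                                                
                                                


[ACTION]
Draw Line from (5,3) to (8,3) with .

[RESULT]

+                                               
          ++                                    
          ++                                    
          ++           #######                  
                ####                            
   .            ####..                          
   .         +  ####..                          
   .          ..####..                          
   .    ~~~~~~..####                            
        ~~~~~~... ++                            
        ~~~~~~...   ++                          
        ~~~~~~~~~~~~~~                          
        ~~~~~~~~~~~~~~                          
               ~~~~~~~                          
                                                
                                                
                                                
                                                
                                                
                                                


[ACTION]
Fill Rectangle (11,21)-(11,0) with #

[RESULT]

+                                               
          ++                                    
          ++                                    
          ++           #######                  
                ####                            
   .            ####..                          
   .         +  ####..                          
   .          ..####..                          
   .    ~~~~~~..####                            
        ~~~~~~... ++                            
        ~~~~~~...   ++                          
######################                          
        ~~~~~~~~~~~~~~                          
               ~~~~~~~                          
                                                
                                                
                                                
                                                
                                                
                                                


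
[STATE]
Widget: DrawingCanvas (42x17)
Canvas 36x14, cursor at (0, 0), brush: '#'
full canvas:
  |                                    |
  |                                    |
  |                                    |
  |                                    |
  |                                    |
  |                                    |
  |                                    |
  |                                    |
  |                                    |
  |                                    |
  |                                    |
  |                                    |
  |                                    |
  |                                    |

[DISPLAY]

+                                         
                                          
                                          
                                          
                                          
                                          
                                          
                                          
                                          
                                          
                                          
                                          
                                          
                                          
                                          
                                          
                                          


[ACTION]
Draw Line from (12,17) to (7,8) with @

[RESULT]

+                                         
                                          
                                          
                                          
                                          
                                          
                                          
        @                                 
         @@                               
           @@                             
             @@                           
               @@                         
                 @                        
                                          
                                          
                                          
                                          


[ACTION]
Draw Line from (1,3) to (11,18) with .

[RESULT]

+                                         
   .                                      
    ..                                    
      .                                   
       ..                                 
         .                                
          ..                              
        @   .                             
         @@  ..                           
           @@  .                          
             @@ ..                        
               @@ .                       
                 @                        
                                          
                                          
                                          
                                          


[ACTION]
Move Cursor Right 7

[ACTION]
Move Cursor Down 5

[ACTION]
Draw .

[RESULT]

                                          
   .                                      
    ..                                    
      .                                   
       ..                                 
       . .                                
          ..                              
        @   .                             
         @@  ..                           
           @@  .                          
             @@ ..                        
               @@ .                       
                 @                        
                                          
                                          
                                          
                                          


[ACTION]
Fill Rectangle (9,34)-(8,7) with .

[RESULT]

                                          
   .                                      
    ..                                    
      .                                   
       ..                                 
       . .                                
          ..                              
        @   .                             
       ............................       
       ............................       
             @@ ..                        
               @@ .                       
                 @                        
                                          
                                          
                                          
                                          


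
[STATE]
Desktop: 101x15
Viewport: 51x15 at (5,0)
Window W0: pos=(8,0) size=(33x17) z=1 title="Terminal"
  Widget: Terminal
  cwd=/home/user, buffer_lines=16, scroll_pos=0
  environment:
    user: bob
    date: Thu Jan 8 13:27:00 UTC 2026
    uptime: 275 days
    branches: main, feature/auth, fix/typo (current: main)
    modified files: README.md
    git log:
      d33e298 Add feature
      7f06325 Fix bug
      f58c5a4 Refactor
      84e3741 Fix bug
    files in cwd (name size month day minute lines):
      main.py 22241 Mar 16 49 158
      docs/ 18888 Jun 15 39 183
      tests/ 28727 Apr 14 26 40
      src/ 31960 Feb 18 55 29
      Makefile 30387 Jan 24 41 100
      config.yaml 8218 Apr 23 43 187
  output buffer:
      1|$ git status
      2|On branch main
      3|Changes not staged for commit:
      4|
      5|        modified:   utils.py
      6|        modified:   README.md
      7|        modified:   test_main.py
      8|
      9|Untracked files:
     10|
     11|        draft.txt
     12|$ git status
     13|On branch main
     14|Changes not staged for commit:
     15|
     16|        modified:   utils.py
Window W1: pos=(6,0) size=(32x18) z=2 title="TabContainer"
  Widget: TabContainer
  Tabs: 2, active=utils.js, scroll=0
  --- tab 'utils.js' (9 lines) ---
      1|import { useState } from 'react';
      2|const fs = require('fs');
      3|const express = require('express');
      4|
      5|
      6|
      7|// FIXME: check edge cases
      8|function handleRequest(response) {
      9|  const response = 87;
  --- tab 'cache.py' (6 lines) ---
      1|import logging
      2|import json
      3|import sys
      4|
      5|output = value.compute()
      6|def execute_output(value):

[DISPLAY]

 ┏━━━━━━━━━━━━━━━━━━━━━━━━━━━━━━┓━━┓               
 ┃ TabContainer                 ┃  ┃               
 ┠──────────────────────────────┨──┨               
 ┃[utils.js]│ cache.py          ┃  ┃               
 ┃──────────────────────────────┃  ┃               
 ┃import { useState } from 'reac┃: ┃               
 ┃const fs = require('fs');     ┃  ┃               
 ┃const express = require('expre┃  ┃               
 ┃                              ┃  ┃               
 ┃                              ┃.p┃               
 ┃                              ┃  ┃               
 ┃// FIXME: check edge cases    ┃  ┃               
 ┃function handleRequest(respons┃  ┃               
 ┃  const response = 87;        ┃  ┃               
 ┃                              ┃  ┃               


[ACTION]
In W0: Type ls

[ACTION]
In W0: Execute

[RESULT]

 ┏━━━━━━━━━━━━━━━━━━━━━━━━━━━━━━┓━━┓               
 ┃ TabContainer                 ┃  ┃               
 ┠──────────────────────────────┨──┨               
 ┃[utils.js]│ cache.py          ┃.p┃               
 ┃──────────────────────────────┃  ┃               
 ┃import { useState } from 'reac┃  ┃               
 ┃const fs = require('fs');     ┃  ┃               
 ┃const express = require('expre┃  ┃               
 ┃                              ┃  ┃               
 ┃                              ┃  ┃               
 ┃                              ┃: ┃               
 ┃// FIXME: check edge cases    ┃  ┃               
 ┃function handleRequest(respons┃  ┃               
 ┃  const response = 87;        ┃  ┃               
 ┃                              ┃ M┃               


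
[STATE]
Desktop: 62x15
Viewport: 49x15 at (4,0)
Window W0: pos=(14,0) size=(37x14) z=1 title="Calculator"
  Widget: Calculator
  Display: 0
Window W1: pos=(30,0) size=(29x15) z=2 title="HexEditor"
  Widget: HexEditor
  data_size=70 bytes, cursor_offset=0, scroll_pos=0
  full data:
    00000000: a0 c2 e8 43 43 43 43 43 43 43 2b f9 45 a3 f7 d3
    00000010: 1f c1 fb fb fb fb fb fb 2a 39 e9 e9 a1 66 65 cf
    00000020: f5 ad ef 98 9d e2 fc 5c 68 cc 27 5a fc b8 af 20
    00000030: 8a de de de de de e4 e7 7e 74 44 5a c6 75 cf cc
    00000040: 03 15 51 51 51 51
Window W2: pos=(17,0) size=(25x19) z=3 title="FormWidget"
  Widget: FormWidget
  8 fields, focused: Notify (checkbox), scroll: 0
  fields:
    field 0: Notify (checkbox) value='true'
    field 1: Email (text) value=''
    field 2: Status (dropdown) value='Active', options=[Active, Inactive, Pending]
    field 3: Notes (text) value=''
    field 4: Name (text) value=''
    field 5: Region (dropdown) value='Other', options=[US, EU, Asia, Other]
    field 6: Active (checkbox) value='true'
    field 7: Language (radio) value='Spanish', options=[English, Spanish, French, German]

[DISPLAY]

          ┏━━┏━━━━━━━━━━━━━━━━━━━━━━━┓━━━━━━━━━━━
          ┃ C┃ FormWidget            ┃           
          ┠──┠───────────────────────┨───────────
          ┃  ┃> Notify:     [x]      ┃0 c2 e8 43 
          ┃┌─┃  Email:      [       ]┃f c1 fb fb 
          ┃│ ┃  Status:     [Active▼]┃5 ad ef 98 
          ┃├─┃  Notes:      [       ]┃a de de de 
          ┃│ ┃  Name:       [       ]┃3 15 51 51 
          ┃├─┃  Region:     [Other ▼]┃           
          ┃│ ┃  Active:     [x]      ┃           
          ┃├─┃  Language:   ( ) Engli┃           
          ┃│ ┃                       ┃           
          ┃└─┃                       ┃           
          ┗━━┃                       ┃           
             ┃                       ┃━━━━━━━━━━━


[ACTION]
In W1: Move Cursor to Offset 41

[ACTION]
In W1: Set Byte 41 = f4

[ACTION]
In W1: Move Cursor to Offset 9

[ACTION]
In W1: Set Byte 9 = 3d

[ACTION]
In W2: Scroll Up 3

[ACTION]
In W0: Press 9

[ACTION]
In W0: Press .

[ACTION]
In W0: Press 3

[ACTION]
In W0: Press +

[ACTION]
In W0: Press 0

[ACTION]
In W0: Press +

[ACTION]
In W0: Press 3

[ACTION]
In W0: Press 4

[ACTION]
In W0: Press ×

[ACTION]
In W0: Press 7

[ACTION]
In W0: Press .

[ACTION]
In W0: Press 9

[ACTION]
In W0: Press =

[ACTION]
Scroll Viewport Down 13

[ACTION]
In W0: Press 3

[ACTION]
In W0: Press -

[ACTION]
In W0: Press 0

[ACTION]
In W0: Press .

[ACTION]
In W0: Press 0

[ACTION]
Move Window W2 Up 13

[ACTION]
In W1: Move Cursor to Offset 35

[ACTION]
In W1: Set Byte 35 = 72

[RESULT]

          ┏━━┏━━━━━━━━━━━━━━━━━━━━━━━┓━━━━━━━━━━━
          ┃ C┃ FormWidget            ┃           
          ┠──┠───────────────────────┨───────────
          ┃  ┃> Notify:     [x]      ┃0 c2 e8 43 
          ┃┌─┃  Email:      [       ]┃f c1 fb fb 
          ┃│ ┃  Status:     [Active▼]┃5 ad ef 72 
          ┃├─┃  Notes:      [       ]┃a de de de 
          ┃│ ┃  Name:       [       ]┃3 15 51 51 
          ┃├─┃  Region:     [Other ▼]┃           
          ┃│ ┃  Active:     [x]      ┃           
          ┃├─┃  Language:   ( ) Engli┃           
          ┃│ ┃                       ┃           
          ┃└─┃                       ┃           
          ┗━━┃                       ┃           
             ┃                       ┃━━━━━━━━━━━


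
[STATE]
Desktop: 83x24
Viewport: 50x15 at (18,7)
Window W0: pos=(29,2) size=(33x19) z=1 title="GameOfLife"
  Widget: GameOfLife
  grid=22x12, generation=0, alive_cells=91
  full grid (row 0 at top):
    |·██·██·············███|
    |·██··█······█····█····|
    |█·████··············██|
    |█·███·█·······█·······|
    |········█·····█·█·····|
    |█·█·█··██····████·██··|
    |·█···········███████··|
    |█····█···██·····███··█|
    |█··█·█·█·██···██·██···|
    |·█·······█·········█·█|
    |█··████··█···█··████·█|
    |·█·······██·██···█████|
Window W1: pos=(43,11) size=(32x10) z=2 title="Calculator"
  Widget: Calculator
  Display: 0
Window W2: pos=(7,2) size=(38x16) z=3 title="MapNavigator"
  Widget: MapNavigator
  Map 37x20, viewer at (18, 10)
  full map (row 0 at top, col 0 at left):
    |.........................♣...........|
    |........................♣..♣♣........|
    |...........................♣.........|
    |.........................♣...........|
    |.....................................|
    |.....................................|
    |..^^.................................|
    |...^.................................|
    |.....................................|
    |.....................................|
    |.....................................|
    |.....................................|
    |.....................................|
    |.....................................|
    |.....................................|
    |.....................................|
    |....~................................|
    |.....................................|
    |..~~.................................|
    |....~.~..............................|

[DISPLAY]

..........................┃··█····         ┃      
..........................┃·····██         ┃      
..........................┃·······         ┃      
..........................┃·█·····         ┃      
........@.................┃━━━━━━━━━━━━━━━━━━━━━━━
..........................┃Calculator             
..........................┃───────────────────────
..........................┃                       
..........................┃───┬───┬───┬───┐       
..........................┃ 7 │ 8 │ 9 │ ÷ │       
━━━━━━━━━━━━━━━━━━━━━━━━━━┛───┼───┼───┼───┤       
           ┃             ┃│ 4 │ 5 │ 6 │ × │       
           ┃             ┃└───┴───┴───┴───┘       
           ┗━━━━━━━━━━━━━┗━━━━━━━━━━━━━━━━━━━━━━━━
                                                  


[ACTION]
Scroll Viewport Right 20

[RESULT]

...........┃··█····         ┃                     
...........┃·····██         ┃                     
...........┃·······         ┃                     
...........┃·█·····         ┃                     
...........┃━━━━━━━━━━━━━━━━━━━━━━━━━━━━━┓        
...........┃Calculator                   ┃        
...........┃─────────────────────────────┨        
...........┃                            0┃        
...........┃───┬───┬───┬───┐             ┃        
...........┃ 7 │ 8 │ 9 │ ÷ │             ┃        
━━━━━━━━━━━┛───┼───┼───┼───┤             ┃        
          ┃│ 4 │ 5 │ 6 │ × │             ┃        
          ┃└───┴───┴───┴───┘             ┃        
━━━━━━━━━━┗━━━━━━━━━━━━━━━━━━━━━━━━━━━━━━┛        
                                                  


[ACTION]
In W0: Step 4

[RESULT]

...........┃·······         ┃                     
...........┃·······         ┃                     
...........┃·······         ┃                     
...........┃·······         ┃                     
...........┃━━━━━━━━━━━━━━━━━━━━━━━━━━━━━┓        
...........┃Calculator                   ┃        
...........┃─────────────────────────────┨        
...........┃                            0┃        
...........┃───┬───┬───┬───┐             ┃        
...........┃ 7 │ 8 │ 9 │ ÷ │             ┃        
━━━━━━━━━━━┛───┼───┼───┼───┤             ┃        
          ┃│ 4 │ 5 │ 6 │ × │             ┃        
          ┃└───┴───┴───┴───┘             ┃        
━━━━━━━━━━┗━━━━━━━━━━━━━━━━━━━━━━━━━━━━━━┛        
                                                  


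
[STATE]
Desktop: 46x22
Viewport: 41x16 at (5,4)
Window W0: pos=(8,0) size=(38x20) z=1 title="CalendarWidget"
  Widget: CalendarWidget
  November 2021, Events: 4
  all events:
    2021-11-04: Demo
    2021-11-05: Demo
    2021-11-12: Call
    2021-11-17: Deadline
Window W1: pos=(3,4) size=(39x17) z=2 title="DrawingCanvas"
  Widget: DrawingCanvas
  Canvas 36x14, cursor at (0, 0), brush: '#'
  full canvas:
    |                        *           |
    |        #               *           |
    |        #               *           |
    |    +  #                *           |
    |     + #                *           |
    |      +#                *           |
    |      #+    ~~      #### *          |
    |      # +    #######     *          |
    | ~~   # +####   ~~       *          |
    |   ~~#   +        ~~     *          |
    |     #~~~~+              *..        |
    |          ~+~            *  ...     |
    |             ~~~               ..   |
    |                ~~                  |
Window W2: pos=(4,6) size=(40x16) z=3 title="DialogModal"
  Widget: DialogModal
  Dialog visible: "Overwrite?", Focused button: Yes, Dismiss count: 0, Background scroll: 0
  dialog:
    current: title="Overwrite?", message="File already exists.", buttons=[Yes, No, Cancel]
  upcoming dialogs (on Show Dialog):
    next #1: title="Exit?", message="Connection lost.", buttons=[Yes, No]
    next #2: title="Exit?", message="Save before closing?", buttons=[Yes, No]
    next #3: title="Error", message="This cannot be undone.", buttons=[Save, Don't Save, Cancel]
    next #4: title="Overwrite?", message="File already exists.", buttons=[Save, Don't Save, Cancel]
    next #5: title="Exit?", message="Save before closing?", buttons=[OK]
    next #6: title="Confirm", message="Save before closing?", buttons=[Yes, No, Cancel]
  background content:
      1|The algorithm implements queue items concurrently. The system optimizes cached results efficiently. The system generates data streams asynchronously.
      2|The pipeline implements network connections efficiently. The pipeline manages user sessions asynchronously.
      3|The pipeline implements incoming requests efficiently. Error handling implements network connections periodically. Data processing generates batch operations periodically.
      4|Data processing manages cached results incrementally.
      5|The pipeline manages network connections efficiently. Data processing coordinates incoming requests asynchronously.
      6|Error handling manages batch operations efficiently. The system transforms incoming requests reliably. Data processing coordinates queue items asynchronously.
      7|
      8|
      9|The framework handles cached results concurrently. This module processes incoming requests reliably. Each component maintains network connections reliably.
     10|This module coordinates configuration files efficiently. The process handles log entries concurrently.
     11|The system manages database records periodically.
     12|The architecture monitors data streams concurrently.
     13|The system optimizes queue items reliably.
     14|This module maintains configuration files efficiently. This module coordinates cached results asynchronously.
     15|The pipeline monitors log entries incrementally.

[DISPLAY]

━━━━━━━━━━━━━━━━━━━━━━━━━━━━━━━━━━━━┓   ┃
DrawingCanvas                       ┃   ┃
━━━━━━━━━━━━━━━━━━━━━━━━━━━━━━━━━━━━━━┓ ┃
 DialogModal                          ┃ ┃
──────────────────────────────────────┨ ┃
The algorithm implements queue items c┃ ┃
The pipeline implements network connec┃ ┃
The pipeline implements incoming reque┃ ┃
Data pr┌──────────────────────┐results┃ ┃
The pip│      Overwrite?      │nnectio┃ ┃
Error h│ File already exists. │eration┃ ┃
       │ [Yes]  No   Cancel   │       ┃ ┃
       └──────────────────────┘       ┃ ┃
The framework handles cached results c┃ ┃
This module coordinates configuration ┃ ┃
The system manages database records pe┃━┛


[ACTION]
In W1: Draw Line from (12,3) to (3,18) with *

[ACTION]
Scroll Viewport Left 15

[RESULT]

   ┏━━━━━━━━━━━━━━━━━━━━━━━━━━━━━━━━━━━━━
   ┃ DrawingCanvas                       
   ┠┏━━━━━━━━━━━━━━━━━━━━━━━━━━━━━━━━━━━━
   ┃┃ DialogModal                        
   ┃┠────────────────────────────────────
   ┃┃The algorithm implements queue items
   ┃┃The pipeline implements network conn
   ┃┃The pipeline implements incoming req
   ┃┃Data pr┌──────────────────────┐resul
   ┃┃The pip│      Overwrite?      │nnect
   ┃┃Error h│ File already exists. │erati
   ┃┃       │ [Yes]  No   Cancel   │     
   ┃┃       └──────────────────────┘     
   ┃┃The framework handles cached results
   ┃┃This module coordinates configuratio
   ┃┃The system manages database records 


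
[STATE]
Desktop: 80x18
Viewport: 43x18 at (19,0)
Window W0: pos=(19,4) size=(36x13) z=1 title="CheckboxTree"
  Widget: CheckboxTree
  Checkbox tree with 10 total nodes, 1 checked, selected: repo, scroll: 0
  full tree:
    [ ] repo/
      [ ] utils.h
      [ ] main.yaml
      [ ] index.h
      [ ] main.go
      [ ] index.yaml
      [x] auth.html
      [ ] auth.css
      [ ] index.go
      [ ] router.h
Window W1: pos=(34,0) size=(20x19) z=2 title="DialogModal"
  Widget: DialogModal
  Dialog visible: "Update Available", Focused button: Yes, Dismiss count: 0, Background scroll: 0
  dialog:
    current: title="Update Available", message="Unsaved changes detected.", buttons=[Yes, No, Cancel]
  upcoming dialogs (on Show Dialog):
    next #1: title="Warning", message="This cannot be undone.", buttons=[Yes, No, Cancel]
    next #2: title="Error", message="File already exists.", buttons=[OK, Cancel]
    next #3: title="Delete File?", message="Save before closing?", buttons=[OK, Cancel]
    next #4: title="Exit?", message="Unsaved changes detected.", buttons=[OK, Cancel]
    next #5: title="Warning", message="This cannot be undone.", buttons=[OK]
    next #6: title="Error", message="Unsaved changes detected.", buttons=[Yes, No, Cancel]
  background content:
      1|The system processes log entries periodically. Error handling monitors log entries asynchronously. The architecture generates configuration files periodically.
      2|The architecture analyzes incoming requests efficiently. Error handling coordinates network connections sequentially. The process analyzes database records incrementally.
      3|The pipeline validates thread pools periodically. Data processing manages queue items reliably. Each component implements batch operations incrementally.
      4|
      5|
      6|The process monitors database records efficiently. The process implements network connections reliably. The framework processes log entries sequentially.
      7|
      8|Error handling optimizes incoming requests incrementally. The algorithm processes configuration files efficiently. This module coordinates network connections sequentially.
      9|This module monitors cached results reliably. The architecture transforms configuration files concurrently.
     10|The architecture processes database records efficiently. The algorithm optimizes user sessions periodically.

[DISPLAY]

               ┏━━━━━━━━━━━━━━━━━━┓        
               ┃ DialogModal      ┃        
               ┠──────────────────┨        
               ┃The system process┃        
┏━━━━━━━━━━━━━━┃The architecture a┃┓       
┃ CheckboxTree ┃The pipeline valid┃┃       
┠──────────────┃                  ┃┨       
┃>[-] repo/    ┃                  ┃┃       
┃   [ ] utils.h┃Th┌────────────┐to┃┃       
┃   [ ] main.ya┃  │Update Avail│  ┃┃       
┃   [ ] index.h┃Er│Unsaved chan│pt┃┃       
┃   [ ] main.go┃Th│[Yes]  No   │to┃┃       
┃   [ ] index.y┃Th└────────────┘ p┃┃       
┃   [x] auth.ht┃                  ┃┃       
┃   [ ] auth.cs┃                  ┃┃       
┃   [ ] index.g┃                  ┃┃       
┗━━━━━━━━━━━━━━┃                  ┃┛       
               ┃                  ┃        


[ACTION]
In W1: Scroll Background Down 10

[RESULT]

               ┏━━━━━━━━━━━━━━━━━━┓        
               ┃ DialogModal      ┃        
               ┠──────────────────┨        
               ┃The architecture p┃        
┏━━━━━━━━━━━━━━┃                  ┃┓       
┃ CheckboxTree ┃                  ┃┃       
┠──────────────┃                  ┃┨       
┃>[-] repo/    ┃                  ┃┃       
┃   [ ] utils.h┃  ┌────────────┐  ┃┃       
┃   [ ] main.ya┃  │Update Avail│  ┃┃       
┃   [ ] index.h┃  │Unsaved chan│  ┃┃       
┃   [ ] main.go┃  │[Yes]  No   │  ┃┃       
┃   [ ] index.y┃  └────────────┘  ┃┃       
┃   [x] auth.ht┃                  ┃┃       
┃   [ ] auth.cs┃                  ┃┃       
┃   [ ] index.g┃                  ┃┃       
┗━━━━━━━━━━━━━━┃                  ┃┛       
               ┃                  ┃        


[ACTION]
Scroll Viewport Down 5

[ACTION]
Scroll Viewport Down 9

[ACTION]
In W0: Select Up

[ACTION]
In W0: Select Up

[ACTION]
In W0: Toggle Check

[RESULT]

               ┏━━━━━━━━━━━━━━━━━━┓        
               ┃ DialogModal      ┃        
               ┠──────────────────┨        
               ┃The architecture p┃        
┏━━━━━━━━━━━━━━┃                  ┃┓       
┃ CheckboxTree ┃                  ┃┃       
┠──────────────┃                  ┃┨       
┃>[x] repo/    ┃                  ┃┃       
┃   [x] utils.h┃  ┌────────────┐  ┃┃       
┃   [x] main.ya┃  │Update Avail│  ┃┃       
┃   [x] index.h┃  │Unsaved chan│  ┃┃       
┃   [x] main.go┃  │[Yes]  No   │  ┃┃       
┃   [x] index.y┃  └────────────┘  ┃┃       
┃   [x] auth.ht┃                  ┃┃       
┃   [x] auth.cs┃                  ┃┃       
┃   [x] index.g┃                  ┃┃       
┗━━━━━━━━━━━━━━┃                  ┃┛       
               ┃                  ┃        


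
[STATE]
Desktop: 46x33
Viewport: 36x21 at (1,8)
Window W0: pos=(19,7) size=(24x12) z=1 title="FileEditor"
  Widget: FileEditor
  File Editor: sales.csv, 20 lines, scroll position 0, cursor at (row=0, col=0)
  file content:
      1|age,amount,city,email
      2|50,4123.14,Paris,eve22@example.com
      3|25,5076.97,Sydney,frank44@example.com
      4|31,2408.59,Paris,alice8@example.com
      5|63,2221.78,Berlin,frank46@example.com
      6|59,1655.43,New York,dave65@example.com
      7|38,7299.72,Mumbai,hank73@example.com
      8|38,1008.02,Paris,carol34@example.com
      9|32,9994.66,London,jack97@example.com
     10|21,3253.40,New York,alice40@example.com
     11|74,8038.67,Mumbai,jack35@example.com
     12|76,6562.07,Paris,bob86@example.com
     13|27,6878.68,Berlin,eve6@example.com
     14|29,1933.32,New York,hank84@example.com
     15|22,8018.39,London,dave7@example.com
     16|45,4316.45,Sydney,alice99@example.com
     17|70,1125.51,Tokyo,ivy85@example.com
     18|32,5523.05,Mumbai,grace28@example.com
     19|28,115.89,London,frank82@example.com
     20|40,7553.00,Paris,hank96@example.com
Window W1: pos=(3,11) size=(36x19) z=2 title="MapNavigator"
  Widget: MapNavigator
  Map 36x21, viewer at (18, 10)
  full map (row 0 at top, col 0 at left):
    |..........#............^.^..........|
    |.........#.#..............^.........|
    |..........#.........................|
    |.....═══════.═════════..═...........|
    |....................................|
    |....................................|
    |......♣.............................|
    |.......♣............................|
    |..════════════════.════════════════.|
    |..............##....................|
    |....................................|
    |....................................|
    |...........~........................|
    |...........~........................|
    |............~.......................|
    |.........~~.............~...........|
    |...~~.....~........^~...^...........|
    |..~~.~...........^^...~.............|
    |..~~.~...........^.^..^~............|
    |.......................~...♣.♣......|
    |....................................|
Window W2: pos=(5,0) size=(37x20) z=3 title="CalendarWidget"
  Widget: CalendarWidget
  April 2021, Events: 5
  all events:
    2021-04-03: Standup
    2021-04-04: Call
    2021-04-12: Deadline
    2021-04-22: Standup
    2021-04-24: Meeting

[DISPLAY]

    ┃19 20 21 22* 23 24* 25         
    ┃26 27 28 29 30                 
    ┃                               
  ┏━┃                               
  ┃ ┃                               
  ┠─┃                               
  ┃.┃                               
  ┃.┃                               
  ┃.┃                               
  ┃.┃                               
  ┃.┃                               
  ┃.┗━━━━━━━━━━━━━━━━━━━━━━━━━━━━━━━
  ┃.............##..................
  ┃.................@...............
  ┃.................................
  ┃..........~......................
  ┃..........~......................
  ┃...........~.....................
  ┃........~~.............~.........
  ┃..~~.....~........^~...^.........
  ┃.~~.~...........^^...~...........


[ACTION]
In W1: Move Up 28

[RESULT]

    ┃19 20 21 22* 23 24* 25         
    ┃26 27 28 29 30                 
    ┃                               
  ┏━┃                               
  ┃ ┃                               
  ┠─┃                               
  ┃ ┃                               
  ┃ ┃                               
  ┃ ┃                               
  ┃ ┃                               
  ┃ ┃                               
  ┃ ┗━━━━━━━━━━━━━━━━━━━━━━━━━━━━━━━
  ┃                                 
  ┃.........#.......@....^.^........
  ┃........#.#..............^.......
  ┃.........#.......................
  ┃....═══════.═════════..═.........
  ┃.................................
  ┃.................................
  ┃.....♣...........................
  ┃......♣..........................


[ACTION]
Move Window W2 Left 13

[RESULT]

19 20 21 22* 23 24* 25             ┃
26 27 28 29 30                     ┃
                                   ┃
                                   ┃
                                   ┃
                                   ┃
                                   ┃
                                   ┃
                                   ┃
                                   ┃
                                   ┃
━━━━━━━━━━━━━━━━━━━━━━━━━━━━━━━━━━━┛
  ┃                                 
  ┃.........#.......@....^.^........
  ┃........#.#..............^.......
  ┃.........#.......................
  ┃....═══════.═════════..═.........
  ┃.................................
  ┃.................................
  ┃.....♣...........................
  ┃......♣..........................


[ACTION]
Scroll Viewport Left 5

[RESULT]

┃19 20 21 22* 23 24* 25             
┃26 27 28 29 30                     
┃                                   
┃                                   
┃                                   
┃                                   
┃                                   
┃                                   
┃                                   
┃                                   
┃                                   
┗━━━━━━━━━━━━━━━━━━━━━━━━━━━━━━━━━━━
   ┃                                
   ┃.........#.......@....^.^.......
   ┃........#.#..............^......
   ┃.........#......................
   ┃....═══════.═════════..═........
   ┃................................
   ┃................................
   ┃.....♣..........................
   ┃......♣.........................


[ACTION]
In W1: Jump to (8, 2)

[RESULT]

┃19 20 21 22* 23 24* 25             
┃26 27 28 29 30                     
┃                                   
┃                                   
┃                                   
┃                                   
┃                                   
┃                                   
┃                                   
┃                                   
┃                                   
┗━━━━━━━━━━━━━━━━━━━━━━━━━━━━━━━━━━━
   ┃         .........#.#...........
   ┃         ........@.#............
   ┃         .....═══════.═════════.
   ┃         .......................
   ┃         .......................
   ┃         ......♣................
   ┃         .......♣...............
   ┃         ..════════════════.════
   ┃         ..............##.......
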